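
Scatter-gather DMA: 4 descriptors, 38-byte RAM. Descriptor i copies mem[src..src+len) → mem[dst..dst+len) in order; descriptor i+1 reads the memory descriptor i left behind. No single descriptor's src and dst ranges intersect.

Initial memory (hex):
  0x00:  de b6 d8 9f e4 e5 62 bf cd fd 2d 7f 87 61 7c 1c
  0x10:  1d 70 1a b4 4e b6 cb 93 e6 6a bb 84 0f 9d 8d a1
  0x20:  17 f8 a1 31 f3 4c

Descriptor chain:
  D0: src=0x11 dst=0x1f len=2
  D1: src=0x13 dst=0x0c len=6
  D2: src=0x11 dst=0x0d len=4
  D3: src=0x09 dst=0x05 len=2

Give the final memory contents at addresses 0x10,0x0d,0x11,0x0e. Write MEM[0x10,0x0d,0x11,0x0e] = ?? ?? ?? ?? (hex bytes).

MEM[0x10,0x0d,0x11,0x0e] = 4e e6 e6 1a

#0 dst[0x1f+2] := {0x70,0x1a}
#1 dst[0x0c+6] := {0xb4,0x4e,0xb6,0xcb,0x93,0xe6}
#2 dst[0x0d+4] := {0xe6,0x1a,0xb4,0x4e}
#3 dst[0x05+2] := {0xfd,0x2d}
query mem[0x10]=0x4e, mem[0x0d]=0xe6, mem[0x11]=0xe6, mem[0x0e]=0x1a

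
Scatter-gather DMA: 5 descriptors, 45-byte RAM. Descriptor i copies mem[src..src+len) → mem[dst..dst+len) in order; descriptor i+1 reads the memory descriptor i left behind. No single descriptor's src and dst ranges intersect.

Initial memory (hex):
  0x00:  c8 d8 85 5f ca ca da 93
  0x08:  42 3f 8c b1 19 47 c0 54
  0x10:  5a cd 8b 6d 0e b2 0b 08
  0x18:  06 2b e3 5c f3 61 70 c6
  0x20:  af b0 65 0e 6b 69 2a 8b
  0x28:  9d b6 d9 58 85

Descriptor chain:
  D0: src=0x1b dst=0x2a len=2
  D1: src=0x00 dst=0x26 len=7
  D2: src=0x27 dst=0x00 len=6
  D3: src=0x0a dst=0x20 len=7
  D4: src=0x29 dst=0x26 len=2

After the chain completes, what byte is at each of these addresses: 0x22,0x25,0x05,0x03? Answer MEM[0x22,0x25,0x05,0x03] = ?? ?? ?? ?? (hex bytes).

MEM[0x22,0x25,0x05,0x03] = 19 54 da ca

D0: mem[0x2a..0x2b] <- [5c f3]
D1: mem[0x26..0x2c] <- [c8 d8 85 5f ca ca da]
D2: mem[0x00..0x05] <- [d8 85 5f ca ca da]
D3: mem[0x20..0x26] <- [8c b1 19 47 c0 54 5a]
D4: mem[0x26..0x27] <- [5f ca]
query mem[0x22]=0x19, mem[0x25]=0x54, mem[0x05]=0xda, mem[0x03]=0xca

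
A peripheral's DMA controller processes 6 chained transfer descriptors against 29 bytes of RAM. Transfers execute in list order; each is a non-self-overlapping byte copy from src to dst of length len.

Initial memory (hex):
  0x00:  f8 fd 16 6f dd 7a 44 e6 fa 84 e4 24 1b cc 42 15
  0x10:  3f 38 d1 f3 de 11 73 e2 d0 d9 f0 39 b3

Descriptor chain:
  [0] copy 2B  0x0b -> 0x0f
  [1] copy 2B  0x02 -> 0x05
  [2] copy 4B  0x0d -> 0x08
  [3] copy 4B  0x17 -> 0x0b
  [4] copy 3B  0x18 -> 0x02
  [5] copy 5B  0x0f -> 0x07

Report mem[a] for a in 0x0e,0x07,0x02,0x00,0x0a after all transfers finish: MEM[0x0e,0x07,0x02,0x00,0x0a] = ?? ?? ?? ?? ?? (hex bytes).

[0] 0x0b->0x0f len=2 : 24 1b
[1] 0x02->0x05 len=2 : 16 6f
[2] 0x0d->0x08 len=4 : cc 42 24 1b
[3] 0x17->0x0b len=4 : e2 d0 d9 f0
[4] 0x18->0x02 len=3 : d0 d9 f0
[5] 0x0f->0x07 len=5 : 24 1b 38 d1 f3
query mem[0x0e]=0xf0, mem[0x07]=0x24, mem[0x02]=0xd0, mem[0x00]=0xf8, mem[0x0a]=0xd1

MEM[0x0e,0x07,0x02,0x00,0x0a] = f0 24 d0 f8 d1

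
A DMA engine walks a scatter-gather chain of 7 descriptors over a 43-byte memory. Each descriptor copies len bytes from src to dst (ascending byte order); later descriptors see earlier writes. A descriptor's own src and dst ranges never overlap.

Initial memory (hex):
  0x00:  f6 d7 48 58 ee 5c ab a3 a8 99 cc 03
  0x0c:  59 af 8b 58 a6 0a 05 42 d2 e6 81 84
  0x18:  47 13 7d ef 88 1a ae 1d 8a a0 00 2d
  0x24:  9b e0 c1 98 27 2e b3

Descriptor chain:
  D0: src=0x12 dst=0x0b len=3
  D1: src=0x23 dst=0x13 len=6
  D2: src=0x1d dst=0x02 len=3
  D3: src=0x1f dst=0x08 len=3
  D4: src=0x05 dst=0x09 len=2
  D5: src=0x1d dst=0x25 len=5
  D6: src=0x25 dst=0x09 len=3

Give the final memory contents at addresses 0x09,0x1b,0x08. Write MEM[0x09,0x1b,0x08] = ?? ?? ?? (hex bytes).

D0: mem[0x0b..0x0d] <- [05 42 d2]
D1: mem[0x13..0x18] <- [2d 9b e0 c1 98 27]
D2: mem[0x02..0x04] <- [1a ae 1d]
D3: mem[0x08..0x0a] <- [1d 8a a0]
D4: mem[0x09..0x0a] <- [5c ab]
D5: mem[0x25..0x29] <- [1a ae 1d 8a a0]
D6: mem[0x09..0x0b] <- [1a ae 1d]
query mem[0x09]=0x1a, mem[0x1b]=0xef, mem[0x08]=0x1d

MEM[0x09,0x1b,0x08] = 1a ef 1d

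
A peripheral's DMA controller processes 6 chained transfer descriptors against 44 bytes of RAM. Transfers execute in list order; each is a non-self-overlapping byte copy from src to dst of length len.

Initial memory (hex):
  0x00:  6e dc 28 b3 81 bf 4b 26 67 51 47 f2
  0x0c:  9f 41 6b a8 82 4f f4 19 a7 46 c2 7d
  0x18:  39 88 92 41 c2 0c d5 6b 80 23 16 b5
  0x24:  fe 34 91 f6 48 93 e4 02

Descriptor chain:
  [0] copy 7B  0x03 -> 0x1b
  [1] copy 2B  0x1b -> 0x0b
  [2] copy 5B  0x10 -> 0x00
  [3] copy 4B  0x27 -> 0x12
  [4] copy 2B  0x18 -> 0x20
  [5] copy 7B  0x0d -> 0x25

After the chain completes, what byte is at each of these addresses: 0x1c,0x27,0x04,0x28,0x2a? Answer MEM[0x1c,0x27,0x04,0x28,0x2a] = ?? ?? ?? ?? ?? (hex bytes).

D0: mem[0x1b..0x21] <- [b3 81 bf 4b 26 67 51]
D1: mem[0x0b..0x0c] <- [b3 81]
D2: mem[0x00..0x04] <- [82 4f f4 19 a7]
D3: mem[0x12..0x15] <- [f6 48 93 e4]
D4: mem[0x20..0x21] <- [39 88]
D5: mem[0x25..0x2b] <- [41 6b a8 82 4f f6 48]
query mem[0x1c]=0x81, mem[0x27]=0xa8, mem[0x04]=0xa7, mem[0x28]=0x82, mem[0x2a]=0xf6

MEM[0x1c,0x27,0x04,0x28,0x2a] = 81 a8 a7 82 f6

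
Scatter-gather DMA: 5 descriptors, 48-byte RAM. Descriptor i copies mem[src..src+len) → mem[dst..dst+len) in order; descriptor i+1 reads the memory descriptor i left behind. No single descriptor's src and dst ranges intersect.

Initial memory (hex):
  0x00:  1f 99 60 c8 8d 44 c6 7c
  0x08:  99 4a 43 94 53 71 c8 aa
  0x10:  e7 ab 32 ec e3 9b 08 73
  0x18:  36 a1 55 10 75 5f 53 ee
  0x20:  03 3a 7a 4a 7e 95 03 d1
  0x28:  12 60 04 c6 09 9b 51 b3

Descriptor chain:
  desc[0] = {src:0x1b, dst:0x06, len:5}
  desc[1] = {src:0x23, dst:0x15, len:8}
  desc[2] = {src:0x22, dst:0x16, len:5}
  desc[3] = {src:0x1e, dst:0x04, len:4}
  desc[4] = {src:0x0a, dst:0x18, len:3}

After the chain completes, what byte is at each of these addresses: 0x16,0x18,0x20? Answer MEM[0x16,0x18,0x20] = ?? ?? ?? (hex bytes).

#0 dst[0x06+5] := {0x10,0x75,0x5f,0x53,0xee}
#1 dst[0x15+8] := {0x4a,0x7e,0x95,0x03,0xd1,0x12,0x60,0x04}
#2 dst[0x16+5] := {0x7a,0x4a,0x7e,0x95,0x03}
#3 dst[0x04+4] := {0x53,0xee,0x03,0x3a}
#4 dst[0x18+3] := {0xee,0x94,0x53}
query mem[0x16]=0x7a, mem[0x18]=0xee, mem[0x20]=0x03

MEM[0x16,0x18,0x20] = 7a ee 03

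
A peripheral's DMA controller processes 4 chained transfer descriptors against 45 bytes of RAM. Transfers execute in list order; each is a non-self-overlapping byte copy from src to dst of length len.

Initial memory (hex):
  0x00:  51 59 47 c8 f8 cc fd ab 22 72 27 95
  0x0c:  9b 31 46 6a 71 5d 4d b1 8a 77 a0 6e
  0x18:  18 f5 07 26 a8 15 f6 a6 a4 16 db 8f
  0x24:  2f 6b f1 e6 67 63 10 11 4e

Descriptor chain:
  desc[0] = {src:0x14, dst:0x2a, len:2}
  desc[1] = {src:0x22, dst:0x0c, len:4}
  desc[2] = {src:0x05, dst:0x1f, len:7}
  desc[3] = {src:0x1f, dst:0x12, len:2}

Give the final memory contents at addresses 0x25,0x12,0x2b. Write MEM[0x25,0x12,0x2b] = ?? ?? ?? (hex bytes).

MEM[0x25,0x12,0x2b] = 95 cc 77

[0] 0x14->0x2a len=2 : 8a 77
[1] 0x22->0x0c len=4 : db 8f 2f 6b
[2] 0x05->0x1f len=7 : cc fd ab 22 72 27 95
[3] 0x1f->0x12 len=2 : cc fd
query mem[0x25]=0x95, mem[0x12]=0xcc, mem[0x2b]=0x77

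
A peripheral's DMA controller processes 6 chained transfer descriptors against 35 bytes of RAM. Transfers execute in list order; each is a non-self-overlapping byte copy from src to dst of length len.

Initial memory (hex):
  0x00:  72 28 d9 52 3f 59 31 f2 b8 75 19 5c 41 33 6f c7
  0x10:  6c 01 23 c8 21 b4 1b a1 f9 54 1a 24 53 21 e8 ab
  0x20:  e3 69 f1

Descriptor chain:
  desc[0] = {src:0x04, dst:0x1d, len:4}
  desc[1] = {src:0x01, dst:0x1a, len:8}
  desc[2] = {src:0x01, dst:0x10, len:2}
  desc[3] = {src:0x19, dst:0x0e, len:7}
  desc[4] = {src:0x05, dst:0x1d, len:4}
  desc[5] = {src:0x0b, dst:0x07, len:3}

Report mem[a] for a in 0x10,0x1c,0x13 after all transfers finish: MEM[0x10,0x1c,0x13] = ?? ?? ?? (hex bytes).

MEM[0x10,0x1c,0x13] = d9 52 59

D0: mem[0x1d..0x20] <- [3f 59 31 f2]
D1: mem[0x1a..0x21] <- [28 d9 52 3f 59 31 f2 b8]
D2: mem[0x10..0x11] <- [28 d9]
D3: mem[0x0e..0x14] <- [54 28 d9 52 3f 59 31]
D4: mem[0x1d..0x20] <- [59 31 f2 b8]
D5: mem[0x07..0x09] <- [5c 41 33]
query mem[0x10]=0xd9, mem[0x1c]=0x52, mem[0x13]=0x59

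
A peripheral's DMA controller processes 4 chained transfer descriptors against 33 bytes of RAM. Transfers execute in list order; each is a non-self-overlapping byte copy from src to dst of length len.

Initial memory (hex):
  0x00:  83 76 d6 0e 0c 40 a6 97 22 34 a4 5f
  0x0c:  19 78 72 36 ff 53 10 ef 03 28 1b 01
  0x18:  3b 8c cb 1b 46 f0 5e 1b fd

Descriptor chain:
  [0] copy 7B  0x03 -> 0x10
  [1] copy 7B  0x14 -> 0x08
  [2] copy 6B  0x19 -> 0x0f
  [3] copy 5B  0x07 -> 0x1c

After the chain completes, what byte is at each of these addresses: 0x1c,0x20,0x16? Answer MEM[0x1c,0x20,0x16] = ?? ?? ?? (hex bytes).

D0: mem[0x10..0x16] <- [0e 0c 40 a6 97 22 34]
D1: mem[0x08..0x0e] <- [97 22 34 01 3b 8c cb]
D2: mem[0x0f..0x14] <- [8c cb 1b 46 f0 5e]
D3: mem[0x1c..0x20] <- [97 97 22 34 01]
query mem[0x1c]=0x97, mem[0x20]=0x01, mem[0x16]=0x34

MEM[0x1c,0x20,0x16] = 97 01 34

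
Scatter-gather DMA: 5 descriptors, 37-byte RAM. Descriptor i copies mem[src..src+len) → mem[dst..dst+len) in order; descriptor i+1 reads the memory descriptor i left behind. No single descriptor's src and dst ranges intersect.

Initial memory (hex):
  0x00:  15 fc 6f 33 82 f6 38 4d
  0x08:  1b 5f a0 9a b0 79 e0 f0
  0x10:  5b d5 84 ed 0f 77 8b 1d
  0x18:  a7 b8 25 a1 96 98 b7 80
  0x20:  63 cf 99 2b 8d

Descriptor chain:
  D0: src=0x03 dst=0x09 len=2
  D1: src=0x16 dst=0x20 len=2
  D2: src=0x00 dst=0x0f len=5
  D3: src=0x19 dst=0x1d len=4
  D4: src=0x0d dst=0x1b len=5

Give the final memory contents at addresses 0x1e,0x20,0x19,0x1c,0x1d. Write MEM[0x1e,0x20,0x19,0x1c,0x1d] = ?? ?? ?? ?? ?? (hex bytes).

MEM[0x1e,0x20,0x19,0x1c,0x1d] = fc 96 b8 e0 15

D0: mem[0x09..0x0a] <- [33 82]
D1: mem[0x20..0x21] <- [8b 1d]
D2: mem[0x0f..0x13] <- [15 fc 6f 33 82]
D3: mem[0x1d..0x20] <- [b8 25 a1 96]
D4: mem[0x1b..0x1f] <- [79 e0 15 fc 6f]
query mem[0x1e]=0xfc, mem[0x20]=0x96, mem[0x19]=0xb8, mem[0x1c]=0xe0, mem[0x1d]=0x15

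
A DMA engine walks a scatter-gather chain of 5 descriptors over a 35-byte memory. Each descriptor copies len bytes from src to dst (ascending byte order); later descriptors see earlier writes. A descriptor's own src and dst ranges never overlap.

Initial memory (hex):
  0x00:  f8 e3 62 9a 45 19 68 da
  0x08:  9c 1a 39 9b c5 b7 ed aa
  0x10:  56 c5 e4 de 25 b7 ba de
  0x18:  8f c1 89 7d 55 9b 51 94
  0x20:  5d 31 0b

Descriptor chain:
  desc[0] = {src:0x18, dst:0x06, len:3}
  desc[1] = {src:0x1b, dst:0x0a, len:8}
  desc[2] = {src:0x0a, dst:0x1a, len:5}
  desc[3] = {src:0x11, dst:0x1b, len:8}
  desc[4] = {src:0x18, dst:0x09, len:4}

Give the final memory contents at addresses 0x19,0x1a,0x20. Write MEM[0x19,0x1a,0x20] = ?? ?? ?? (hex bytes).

MEM[0x19,0x1a,0x20] = c1 7d ba

  after D0: wrote 3B at 0x06 = 8fc189
  after D1: wrote 8B at 0x0a = 7d559b51945d310b
  after D2: wrote 5B at 0x1a = 7d559b5194
  after D3: wrote 8B at 0x1b = 0be4de25b7bade8f
  after D4: wrote 4B at 0x09 = 8fc17d0b
query mem[0x19]=0xc1, mem[0x1a]=0x7d, mem[0x20]=0xba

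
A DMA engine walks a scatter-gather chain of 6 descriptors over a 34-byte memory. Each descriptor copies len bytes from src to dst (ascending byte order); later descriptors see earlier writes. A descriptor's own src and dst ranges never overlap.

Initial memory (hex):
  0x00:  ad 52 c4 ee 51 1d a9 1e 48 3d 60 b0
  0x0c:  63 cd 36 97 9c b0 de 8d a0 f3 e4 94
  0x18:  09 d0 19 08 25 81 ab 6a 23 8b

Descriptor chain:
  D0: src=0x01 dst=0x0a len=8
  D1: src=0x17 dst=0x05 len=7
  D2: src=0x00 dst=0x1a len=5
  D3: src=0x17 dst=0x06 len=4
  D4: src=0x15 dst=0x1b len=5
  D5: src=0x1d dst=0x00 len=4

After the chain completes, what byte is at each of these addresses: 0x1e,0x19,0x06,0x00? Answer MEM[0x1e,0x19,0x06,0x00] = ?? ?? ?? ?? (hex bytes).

MEM[0x1e,0x19,0x06,0x00] = 09 d0 94 94

#0 dst[0x0a+8] := {0x52,0xc4,0xee,0x51,0x1d,0xa9,0x1e,0x48}
#1 dst[0x05+7] := {0x94,0x09,0xd0,0x19,0x08,0x25,0x81}
#2 dst[0x1a+5] := {0xad,0x52,0xc4,0xee,0x51}
#3 dst[0x06+4] := {0x94,0x09,0xd0,0xad}
#4 dst[0x1b+5] := {0xf3,0xe4,0x94,0x09,0xd0}
#5 dst[0x00+4] := {0x94,0x09,0xd0,0x23}
query mem[0x1e]=0x09, mem[0x19]=0xd0, mem[0x06]=0x94, mem[0x00]=0x94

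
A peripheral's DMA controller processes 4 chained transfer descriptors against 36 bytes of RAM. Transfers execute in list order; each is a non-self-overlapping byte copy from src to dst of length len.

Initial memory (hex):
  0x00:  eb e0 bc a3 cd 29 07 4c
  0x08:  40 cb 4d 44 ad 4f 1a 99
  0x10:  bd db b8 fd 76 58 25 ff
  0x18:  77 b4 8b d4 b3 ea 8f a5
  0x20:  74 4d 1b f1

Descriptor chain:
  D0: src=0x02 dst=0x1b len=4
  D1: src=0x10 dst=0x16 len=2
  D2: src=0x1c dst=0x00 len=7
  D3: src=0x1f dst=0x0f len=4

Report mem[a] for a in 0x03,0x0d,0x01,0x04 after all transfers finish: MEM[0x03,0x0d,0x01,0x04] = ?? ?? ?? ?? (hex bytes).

MEM[0x03,0x0d,0x01,0x04] = a5 4f cd 74

  after D0: wrote 4B at 0x1b = bca3cd29
  after D1: wrote 2B at 0x16 = bddb
  after D2: wrote 7B at 0x00 = a3cd29a5744d1b
  after D3: wrote 4B at 0x0f = a5744d1b
query mem[0x03]=0xa5, mem[0x0d]=0x4f, mem[0x01]=0xcd, mem[0x04]=0x74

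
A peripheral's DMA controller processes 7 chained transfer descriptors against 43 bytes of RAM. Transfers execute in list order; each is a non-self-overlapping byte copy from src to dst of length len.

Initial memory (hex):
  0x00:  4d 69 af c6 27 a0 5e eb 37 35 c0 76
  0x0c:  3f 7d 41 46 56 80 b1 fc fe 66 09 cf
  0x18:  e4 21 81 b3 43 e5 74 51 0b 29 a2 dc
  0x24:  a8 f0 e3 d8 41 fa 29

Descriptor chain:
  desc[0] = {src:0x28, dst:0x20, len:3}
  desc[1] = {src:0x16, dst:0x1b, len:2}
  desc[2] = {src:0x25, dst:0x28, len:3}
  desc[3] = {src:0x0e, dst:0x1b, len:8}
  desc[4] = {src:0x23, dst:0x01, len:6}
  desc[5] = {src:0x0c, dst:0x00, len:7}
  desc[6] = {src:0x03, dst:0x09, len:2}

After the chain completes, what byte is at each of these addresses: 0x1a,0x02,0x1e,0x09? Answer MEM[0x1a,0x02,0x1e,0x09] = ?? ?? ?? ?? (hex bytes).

MEM[0x1a,0x02,0x1e,0x09] = 81 41 80 46

  after D0: wrote 3B at 0x20 = 41fa29
  after D1: wrote 2B at 0x1b = 09cf
  after D2: wrote 3B at 0x28 = f0e3d8
  after D3: wrote 8B at 0x1b = 41465680b1fcfe66
  after D4: wrote 6B at 0x01 = dca8f0e3d8f0
  after D5: wrote 7B at 0x00 = 3f7d41465680b1
  after D6: wrote 2B at 0x09 = 4656
query mem[0x1a]=0x81, mem[0x02]=0x41, mem[0x1e]=0x80, mem[0x09]=0x46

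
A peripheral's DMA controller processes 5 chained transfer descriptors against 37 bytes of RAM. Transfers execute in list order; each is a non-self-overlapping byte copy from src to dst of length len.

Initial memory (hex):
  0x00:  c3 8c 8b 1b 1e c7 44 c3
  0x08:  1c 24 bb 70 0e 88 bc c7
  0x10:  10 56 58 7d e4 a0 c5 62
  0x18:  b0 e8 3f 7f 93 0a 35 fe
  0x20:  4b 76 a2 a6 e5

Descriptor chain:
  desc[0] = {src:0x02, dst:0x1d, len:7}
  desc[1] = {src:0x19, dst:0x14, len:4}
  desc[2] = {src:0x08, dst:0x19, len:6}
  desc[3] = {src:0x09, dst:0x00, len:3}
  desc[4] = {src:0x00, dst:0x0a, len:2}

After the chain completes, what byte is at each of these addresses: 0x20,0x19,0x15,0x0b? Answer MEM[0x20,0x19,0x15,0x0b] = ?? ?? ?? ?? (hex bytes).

MEM[0x20,0x19,0x15,0x0b] = c7 1c 3f bb

[0] 0x02->0x1d len=7 : 8b 1b 1e c7 44 c3 1c
[1] 0x19->0x14 len=4 : e8 3f 7f 93
[2] 0x08->0x19 len=6 : 1c 24 bb 70 0e 88
[3] 0x09->0x00 len=3 : 24 bb 70
[4] 0x00->0x0a len=2 : 24 bb
query mem[0x20]=0xc7, mem[0x19]=0x1c, mem[0x15]=0x3f, mem[0x0b]=0xbb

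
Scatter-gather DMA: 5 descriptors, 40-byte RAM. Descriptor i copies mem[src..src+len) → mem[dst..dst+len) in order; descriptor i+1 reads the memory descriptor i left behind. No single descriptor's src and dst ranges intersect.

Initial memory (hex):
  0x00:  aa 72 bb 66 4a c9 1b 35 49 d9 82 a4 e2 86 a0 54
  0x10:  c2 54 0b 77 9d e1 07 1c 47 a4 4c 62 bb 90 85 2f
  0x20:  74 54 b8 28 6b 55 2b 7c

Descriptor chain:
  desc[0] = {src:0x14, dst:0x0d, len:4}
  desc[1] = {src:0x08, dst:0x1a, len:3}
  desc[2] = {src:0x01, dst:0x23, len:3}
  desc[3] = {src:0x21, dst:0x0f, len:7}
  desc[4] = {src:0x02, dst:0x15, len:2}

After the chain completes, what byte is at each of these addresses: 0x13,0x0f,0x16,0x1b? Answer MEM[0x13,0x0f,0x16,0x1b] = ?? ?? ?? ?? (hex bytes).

  after D0: wrote 4B at 0x0d = 9de1071c
  after D1: wrote 3B at 0x1a = 49d982
  after D2: wrote 3B at 0x23 = 72bb66
  after D3: wrote 7B at 0x0f = 54b872bb662b7c
  after D4: wrote 2B at 0x15 = bb66
query mem[0x13]=0x66, mem[0x0f]=0x54, mem[0x16]=0x66, mem[0x1b]=0xd9

MEM[0x13,0x0f,0x16,0x1b] = 66 54 66 d9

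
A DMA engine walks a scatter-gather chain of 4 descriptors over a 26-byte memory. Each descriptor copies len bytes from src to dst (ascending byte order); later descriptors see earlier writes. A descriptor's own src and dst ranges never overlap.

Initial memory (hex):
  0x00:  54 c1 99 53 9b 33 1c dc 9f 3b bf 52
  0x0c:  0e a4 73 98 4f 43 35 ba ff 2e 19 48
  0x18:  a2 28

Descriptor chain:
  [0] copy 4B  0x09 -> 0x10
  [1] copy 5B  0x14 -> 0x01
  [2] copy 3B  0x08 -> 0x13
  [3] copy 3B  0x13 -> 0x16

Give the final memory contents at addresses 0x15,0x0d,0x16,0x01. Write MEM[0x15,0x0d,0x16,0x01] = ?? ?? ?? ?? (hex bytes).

MEM[0x15,0x0d,0x16,0x01] = bf a4 9f ff

D0: mem[0x10..0x13] <- [3b bf 52 0e]
D1: mem[0x01..0x05] <- [ff 2e 19 48 a2]
D2: mem[0x13..0x15] <- [9f 3b bf]
D3: mem[0x16..0x18] <- [9f 3b bf]
query mem[0x15]=0xbf, mem[0x0d]=0xa4, mem[0x16]=0x9f, mem[0x01]=0xff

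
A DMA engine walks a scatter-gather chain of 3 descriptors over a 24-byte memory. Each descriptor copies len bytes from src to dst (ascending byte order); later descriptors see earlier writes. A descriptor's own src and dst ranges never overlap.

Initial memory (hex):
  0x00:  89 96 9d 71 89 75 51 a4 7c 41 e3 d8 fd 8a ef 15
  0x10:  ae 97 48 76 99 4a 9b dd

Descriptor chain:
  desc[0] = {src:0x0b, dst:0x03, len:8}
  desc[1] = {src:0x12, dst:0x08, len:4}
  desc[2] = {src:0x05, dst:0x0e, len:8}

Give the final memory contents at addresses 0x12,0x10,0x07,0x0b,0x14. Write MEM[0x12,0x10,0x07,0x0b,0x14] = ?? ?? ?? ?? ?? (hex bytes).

D0: mem[0x03..0x0a] <- [d8 fd 8a ef 15 ae 97 48]
D1: mem[0x08..0x0b] <- [48 76 99 4a]
D2: mem[0x0e..0x15] <- [8a ef 15 48 76 99 4a fd]
query mem[0x12]=0x76, mem[0x10]=0x15, mem[0x07]=0x15, mem[0x0b]=0x4a, mem[0x14]=0x4a

MEM[0x12,0x10,0x07,0x0b,0x14] = 76 15 15 4a 4a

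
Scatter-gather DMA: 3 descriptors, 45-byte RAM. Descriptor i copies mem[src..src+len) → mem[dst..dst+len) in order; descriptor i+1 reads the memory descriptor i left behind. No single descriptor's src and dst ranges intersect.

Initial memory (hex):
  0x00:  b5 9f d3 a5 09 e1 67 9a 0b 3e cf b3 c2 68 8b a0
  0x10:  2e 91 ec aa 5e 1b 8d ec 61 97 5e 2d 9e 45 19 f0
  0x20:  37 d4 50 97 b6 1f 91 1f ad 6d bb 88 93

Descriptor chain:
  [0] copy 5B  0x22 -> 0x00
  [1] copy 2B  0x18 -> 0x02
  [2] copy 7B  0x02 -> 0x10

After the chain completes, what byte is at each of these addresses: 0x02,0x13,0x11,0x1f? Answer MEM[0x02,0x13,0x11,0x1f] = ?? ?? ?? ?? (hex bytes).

MEM[0x02,0x13,0x11,0x1f] = 61 e1 97 f0

D0: mem[0x00..0x04] <- [50 97 b6 1f 91]
D1: mem[0x02..0x03] <- [61 97]
D2: mem[0x10..0x16] <- [61 97 91 e1 67 9a 0b]
query mem[0x02]=0x61, mem[0x13]=0xe1, mem[0x11]=0x97, mem[0x1f]=0xf0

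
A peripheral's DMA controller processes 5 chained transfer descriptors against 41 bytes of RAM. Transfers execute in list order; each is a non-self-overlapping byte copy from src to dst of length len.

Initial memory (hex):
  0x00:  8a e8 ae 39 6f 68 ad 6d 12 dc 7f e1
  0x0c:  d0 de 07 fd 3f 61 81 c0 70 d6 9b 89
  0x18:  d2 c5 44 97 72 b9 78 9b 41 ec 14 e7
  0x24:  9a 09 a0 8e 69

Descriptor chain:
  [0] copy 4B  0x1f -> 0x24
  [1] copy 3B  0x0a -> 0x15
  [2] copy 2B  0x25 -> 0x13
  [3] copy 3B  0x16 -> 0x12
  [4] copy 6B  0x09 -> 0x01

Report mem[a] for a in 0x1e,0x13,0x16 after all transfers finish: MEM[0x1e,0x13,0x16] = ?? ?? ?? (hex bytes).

[0] 0x1f->0x24 len=4 : 9b 41 ec 14
[1] 0x0a->0x15 len=3 : 7f e1 d0
[2] 0x25->0x13 len=2 : 41 ec
[3] 0x16->0x12 len=3 : e1 d0 d2
[4] 0x09->0x01 len=6 : dc 7f e1 d0 de 07
query mem[0x1e]=0x78, mem[0x13]=0xd0, mem[0x16]=0xe1

MEM[0x1e,0x13,0x16] = 78 d0 e1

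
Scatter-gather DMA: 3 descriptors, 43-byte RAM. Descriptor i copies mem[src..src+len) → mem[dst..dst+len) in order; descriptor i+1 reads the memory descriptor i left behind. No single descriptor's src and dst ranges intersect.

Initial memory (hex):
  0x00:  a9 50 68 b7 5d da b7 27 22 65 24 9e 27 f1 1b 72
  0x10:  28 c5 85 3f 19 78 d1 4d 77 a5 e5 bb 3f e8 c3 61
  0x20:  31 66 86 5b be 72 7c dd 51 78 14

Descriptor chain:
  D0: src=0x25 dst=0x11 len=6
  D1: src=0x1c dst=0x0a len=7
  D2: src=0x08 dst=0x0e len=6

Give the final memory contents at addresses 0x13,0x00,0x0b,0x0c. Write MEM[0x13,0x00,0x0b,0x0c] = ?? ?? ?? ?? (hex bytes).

D0: mem[0x11..0x16] <- [72 7c dd 51 78 14]
D1: mem[0x0a..0x10] <- [3f e8 c3 61 31 66 86]
D2: mem[0x0e..0x13] <- [22 65 3f e8 c3 61]
query mem[0x13]=0x61, mem[0x00]=0xa9, mem[0x0b]=0xe8, mem[0x0c]=0xc3

MEM[0x13,0x00,0x0b,0x0c] = 61 a9 e8 c3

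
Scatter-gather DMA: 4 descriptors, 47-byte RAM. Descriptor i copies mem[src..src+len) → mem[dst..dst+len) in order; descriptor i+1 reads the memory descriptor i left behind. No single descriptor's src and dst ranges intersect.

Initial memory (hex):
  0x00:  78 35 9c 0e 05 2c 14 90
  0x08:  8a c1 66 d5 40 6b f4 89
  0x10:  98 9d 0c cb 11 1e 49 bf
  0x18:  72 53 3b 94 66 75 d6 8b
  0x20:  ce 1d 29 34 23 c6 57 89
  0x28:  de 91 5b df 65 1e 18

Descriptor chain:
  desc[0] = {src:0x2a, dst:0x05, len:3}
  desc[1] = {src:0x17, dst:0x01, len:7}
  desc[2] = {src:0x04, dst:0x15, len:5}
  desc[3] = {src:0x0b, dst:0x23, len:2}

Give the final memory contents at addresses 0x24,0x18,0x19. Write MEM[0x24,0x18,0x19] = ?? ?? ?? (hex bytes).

MEM[0x24,0x18,0x19] = 40 75 8a

  after D0: wrote 3B at 0x05 = 5bdf65
  after D1: wrote 7B at 0x01 = bf72533b946675
  after D2: wrote 5B at 0x15 = 3b9466758a
  after D3: wrote 2B at 0x23 = d540
query mem[0x24]=0x40, mem[0x18]=0x75, mem[0x19]=0x8a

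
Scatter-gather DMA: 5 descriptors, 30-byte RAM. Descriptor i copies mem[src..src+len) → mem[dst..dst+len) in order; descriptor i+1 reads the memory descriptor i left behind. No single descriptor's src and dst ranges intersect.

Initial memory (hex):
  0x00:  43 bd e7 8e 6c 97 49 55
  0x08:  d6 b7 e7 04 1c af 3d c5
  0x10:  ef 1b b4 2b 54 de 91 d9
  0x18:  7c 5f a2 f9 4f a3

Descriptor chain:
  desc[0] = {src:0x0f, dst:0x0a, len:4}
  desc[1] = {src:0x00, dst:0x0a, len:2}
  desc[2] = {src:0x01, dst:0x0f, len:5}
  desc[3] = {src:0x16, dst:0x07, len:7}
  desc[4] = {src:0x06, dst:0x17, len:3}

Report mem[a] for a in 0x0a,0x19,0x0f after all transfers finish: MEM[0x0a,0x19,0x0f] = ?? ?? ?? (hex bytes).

#0 dst[0x0a+4] := {0xc5,0xef,0x1b,0xb4}
#1 dst[0x0a+2] := {0x43,0xbd}
#2 dst[0x0f+5] := {0xbd,0xe7,0x8e,0x6c,0x97}
#3 dst[0x07+7] := {0x91,0xd9,0x7c,0x5f,0xa2,0xf9,0x4f}
#4 dst[0x17+3] := {0x49,0x91,0xd9}
query mem[0x0a]=0x5f, mem[0x19]=0xd9, mem[0x0f]=0xbd

MEM[0x0a,0x19,0x0f] = 5f d9 bd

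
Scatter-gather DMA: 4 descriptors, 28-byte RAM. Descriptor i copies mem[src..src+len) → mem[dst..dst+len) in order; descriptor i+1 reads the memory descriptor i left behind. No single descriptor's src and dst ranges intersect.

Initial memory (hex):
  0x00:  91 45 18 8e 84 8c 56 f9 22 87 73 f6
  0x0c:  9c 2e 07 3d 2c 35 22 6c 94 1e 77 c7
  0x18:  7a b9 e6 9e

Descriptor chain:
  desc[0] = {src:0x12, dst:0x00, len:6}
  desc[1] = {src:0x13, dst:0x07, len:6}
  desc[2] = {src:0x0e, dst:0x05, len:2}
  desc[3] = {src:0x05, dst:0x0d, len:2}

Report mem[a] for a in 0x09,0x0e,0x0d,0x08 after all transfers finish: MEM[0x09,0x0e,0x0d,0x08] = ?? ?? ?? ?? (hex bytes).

#0 dst[0x00+6] := {0x22,0x6c,0x94,0x1e,0x77,0xc7}
#1 dst[0x07+6] := {0x6c,0x94,0x1e,0x77,0xc7,0x7a}
#2 dst[0x05+2] := {0x07,0x3d}
#3 dst[0x0d+2] := {0x07,0x3d}
query mem[0x09]=0x1e, mem[0x0e]=0x3d, mem[0x0d]=0x07, mem[0x08]=0x94

MEM[0x09,0x0e,0x0d,0x08] = 1e 3d 07 94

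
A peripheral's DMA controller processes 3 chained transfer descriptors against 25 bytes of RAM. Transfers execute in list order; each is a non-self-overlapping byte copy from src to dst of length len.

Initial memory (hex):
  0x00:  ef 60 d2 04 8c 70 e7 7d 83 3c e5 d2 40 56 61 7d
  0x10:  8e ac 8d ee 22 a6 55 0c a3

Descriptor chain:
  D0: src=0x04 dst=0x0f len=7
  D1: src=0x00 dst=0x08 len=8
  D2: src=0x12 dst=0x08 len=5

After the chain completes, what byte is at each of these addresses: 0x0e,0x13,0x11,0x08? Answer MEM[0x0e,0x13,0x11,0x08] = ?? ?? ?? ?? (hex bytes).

[0] 0x04->0x0f len=7 : 8c 70 e7 7d 83 3c e5
[1] 0x00->0x08 len=8 : ef 60 d2 04 8c 70 e7 7d
[2] 0x12->0x08 len=5 : 7d 83 3c e5 55
query mem[0x0e]=0xe7, mem[0x13]=0x83, mem[0x11]=0xe7, mem[0x08]=0x7d

MEM[0x0e,0x13,0x11,0x08] = e7 83 e7 7d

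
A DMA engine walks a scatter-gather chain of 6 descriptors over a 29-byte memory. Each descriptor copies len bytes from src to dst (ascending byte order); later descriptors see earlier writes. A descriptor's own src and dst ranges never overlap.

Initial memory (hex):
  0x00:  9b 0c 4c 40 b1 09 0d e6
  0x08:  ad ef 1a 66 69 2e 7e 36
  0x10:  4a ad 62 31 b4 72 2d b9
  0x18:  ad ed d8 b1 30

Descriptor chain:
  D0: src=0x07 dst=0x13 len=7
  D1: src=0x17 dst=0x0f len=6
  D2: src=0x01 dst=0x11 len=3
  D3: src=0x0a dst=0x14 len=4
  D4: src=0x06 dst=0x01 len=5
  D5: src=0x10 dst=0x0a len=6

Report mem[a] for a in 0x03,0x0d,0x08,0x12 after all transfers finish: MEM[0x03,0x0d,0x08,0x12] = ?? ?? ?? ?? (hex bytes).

  after D0: wrote 7B at 0x13 = e6adef1a66692e
  after D1: wrote 6B at 0x0f = 66692ed8b130
  after D2: wrote 3B at 0x11 = 0c4c40
  after D3: wrote 4B at 0x14 = 1a66692e
  after D4: wrote 5B at 0x01 = 0de6adef1a
  after D5: wrote 6B at 0x0a = 690c4c401a66
query mem[0x03]=0xad, mem[0x0d]=0x40, mem[0x08]=0xad, mem[0x12]=0x4c

MEM[0x03,0x0d,0x08,0x12] = ad 40 ad 4c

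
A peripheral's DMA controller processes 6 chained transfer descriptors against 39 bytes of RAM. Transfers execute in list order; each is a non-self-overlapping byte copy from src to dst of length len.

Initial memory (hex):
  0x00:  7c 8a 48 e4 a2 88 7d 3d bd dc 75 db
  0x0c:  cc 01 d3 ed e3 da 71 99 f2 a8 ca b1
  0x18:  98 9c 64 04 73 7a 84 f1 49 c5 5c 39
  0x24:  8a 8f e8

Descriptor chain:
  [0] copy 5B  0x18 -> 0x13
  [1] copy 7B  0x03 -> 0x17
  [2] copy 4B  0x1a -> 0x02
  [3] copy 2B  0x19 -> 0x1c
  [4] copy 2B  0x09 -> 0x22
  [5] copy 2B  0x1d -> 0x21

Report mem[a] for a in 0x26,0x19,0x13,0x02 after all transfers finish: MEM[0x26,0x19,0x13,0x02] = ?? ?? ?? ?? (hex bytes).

MEM[0x26,0x19,0x13,0x02] = e8 88 98 7d

D0: mem[0x13..0x17] <- [98 9c 64 04 73]
D1: mem[0x17..0x1d] <- [e4 a2 88 7d 3d bd dc]
D2: mem[0x02..0x05] <- [7d 3d bd dc]
D3: mem[0x1c..0x1d] <- [88 7d]
D4: mem[0x22..0x23] <- [dc 75]
D5: mem[0x21..0x22] <- [7d 84]
query mem[0x26]=0xe8, mem[0x19]=0x88, mem[0x13]=0x98, mem[0x02]=0x7d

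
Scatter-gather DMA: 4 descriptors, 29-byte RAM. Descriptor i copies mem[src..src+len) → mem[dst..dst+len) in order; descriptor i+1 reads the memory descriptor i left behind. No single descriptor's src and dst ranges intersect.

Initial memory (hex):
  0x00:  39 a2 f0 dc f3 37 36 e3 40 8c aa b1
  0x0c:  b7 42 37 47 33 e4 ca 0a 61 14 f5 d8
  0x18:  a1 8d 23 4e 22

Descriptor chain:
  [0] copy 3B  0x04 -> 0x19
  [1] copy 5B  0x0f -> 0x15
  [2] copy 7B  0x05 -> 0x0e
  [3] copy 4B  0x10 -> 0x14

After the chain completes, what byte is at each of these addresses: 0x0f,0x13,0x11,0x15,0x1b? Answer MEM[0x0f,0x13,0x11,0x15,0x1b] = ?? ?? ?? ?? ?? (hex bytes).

MEM[0x0f,0x13,0x11,0x15,0x1b] = 36 aa 40 40 36

D0: mem[0x19..0x1b] <- [f3 37 36]
D1: mem[0x15..0x19] <- [47 33 e4 ca 0a]
D2: mem[0x0e..0x14] <- [37 36 e3 40 8c aa b1]
D3: mem[0x14..0x17] <- [e3 40 8c aa]
query mem[0x0f]=0x36, mem[0x13]=0xaa, mem[0x11]=0x40, mem[0x15]=0x40, mem[0x1b]=0x36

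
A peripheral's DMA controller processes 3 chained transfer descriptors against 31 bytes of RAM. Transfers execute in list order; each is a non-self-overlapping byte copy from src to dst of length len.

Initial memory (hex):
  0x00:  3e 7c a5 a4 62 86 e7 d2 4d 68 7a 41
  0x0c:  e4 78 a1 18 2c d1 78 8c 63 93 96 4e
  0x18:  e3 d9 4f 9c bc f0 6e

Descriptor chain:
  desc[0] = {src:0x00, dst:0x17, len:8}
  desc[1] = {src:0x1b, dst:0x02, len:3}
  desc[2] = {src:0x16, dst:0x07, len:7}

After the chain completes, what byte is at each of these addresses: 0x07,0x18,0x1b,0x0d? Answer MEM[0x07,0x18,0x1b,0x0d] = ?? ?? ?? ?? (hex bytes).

MEM[0x07,0x18,0x1b,0x0d] = 96 7c 62 86

D0: mem[0x17..0x1e] <- [3e 7c a5 a4 62 86 e7 d2]
D1: mem[0x02..0x04] <- [62 86 e7]
D2: mem[0x07..0x0d] <- [96 3e 7c a5 a4 62 86]
query mem[0x07]=0x96, mem[0x18]=0x7c, mem[0x1b]=0x62, mem[0x0d]=0x86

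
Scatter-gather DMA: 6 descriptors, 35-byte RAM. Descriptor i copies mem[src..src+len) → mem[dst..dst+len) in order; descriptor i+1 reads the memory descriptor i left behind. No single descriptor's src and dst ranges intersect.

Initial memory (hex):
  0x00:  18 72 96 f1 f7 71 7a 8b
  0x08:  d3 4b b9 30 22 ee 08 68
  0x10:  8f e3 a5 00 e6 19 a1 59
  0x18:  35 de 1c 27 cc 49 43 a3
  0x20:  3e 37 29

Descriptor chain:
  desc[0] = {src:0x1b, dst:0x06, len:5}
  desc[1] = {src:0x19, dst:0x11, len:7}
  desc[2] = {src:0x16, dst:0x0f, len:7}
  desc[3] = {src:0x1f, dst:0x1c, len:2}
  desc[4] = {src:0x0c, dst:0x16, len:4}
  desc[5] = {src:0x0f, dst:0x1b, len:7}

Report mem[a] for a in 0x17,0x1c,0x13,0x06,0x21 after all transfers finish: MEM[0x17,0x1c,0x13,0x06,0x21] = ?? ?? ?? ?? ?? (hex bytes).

MEM[0x17,0x1c,0x13,0x06,0x21] = ee a3 1c 27 cc

  after D0: wrote 5B at 0x06 = 27cc4943a3
  after D1: wrote 7B at 0x11 = de1c27cc4943a3
  after D2: wrote 7B at 0x0f = 43a335de1c27cc
  after D3: wrote 2B at 0x1c = a33e
  after D4: wrote 4B at 0x16 = 22ee0843
  after D5: wrote 7B at 0x1b = 43a335de1c27cc
query mem[0x17]=0xee, mem[0x1c]=0xa3, mem[0x13]=0x1c, mem[0x06]=0x27, mem[0x21]=0xcc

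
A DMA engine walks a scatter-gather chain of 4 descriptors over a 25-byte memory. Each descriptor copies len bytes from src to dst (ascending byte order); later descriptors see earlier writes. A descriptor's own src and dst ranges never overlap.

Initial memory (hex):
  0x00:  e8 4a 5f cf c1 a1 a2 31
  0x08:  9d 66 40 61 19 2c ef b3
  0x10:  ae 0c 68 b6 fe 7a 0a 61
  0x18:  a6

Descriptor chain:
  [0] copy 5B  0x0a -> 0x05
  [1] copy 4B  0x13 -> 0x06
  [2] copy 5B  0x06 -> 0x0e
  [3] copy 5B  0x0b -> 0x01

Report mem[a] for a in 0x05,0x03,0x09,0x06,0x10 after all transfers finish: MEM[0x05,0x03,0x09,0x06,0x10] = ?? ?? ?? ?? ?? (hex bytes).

MEM[0x05,0x03,0x09,0x06,0x10] = fe 2c 0a b6 7a

  after D0: wrote 5B at 0x05 = 4061192cef
  after D1: wrote 4B at 0x06 = b6fe7a0a
  after D2: wrote 5B at 0x0e = b6fe7a0a40
  after D3: wrote 5B at 0x01 = 61192cb6fe
query mem[0x05]=0xfe, mem[0x03]=0x2c, mem[0x09]=0x0a, mem[0x06]=0xb6, mem[0x10]=0x7a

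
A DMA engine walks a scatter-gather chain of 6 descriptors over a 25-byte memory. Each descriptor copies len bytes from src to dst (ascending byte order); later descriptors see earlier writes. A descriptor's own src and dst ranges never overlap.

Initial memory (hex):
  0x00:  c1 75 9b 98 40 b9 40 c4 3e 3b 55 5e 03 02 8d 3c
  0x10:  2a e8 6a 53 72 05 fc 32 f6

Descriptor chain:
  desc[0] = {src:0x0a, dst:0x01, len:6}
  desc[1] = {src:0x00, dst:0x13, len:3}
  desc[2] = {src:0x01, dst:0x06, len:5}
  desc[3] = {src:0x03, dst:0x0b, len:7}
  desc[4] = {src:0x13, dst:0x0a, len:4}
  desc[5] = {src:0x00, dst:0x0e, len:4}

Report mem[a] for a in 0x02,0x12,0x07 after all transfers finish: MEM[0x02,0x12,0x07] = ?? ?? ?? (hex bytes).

#0 dst[0x01+6] := {0x55,0x5e,0x03,0x02,0x8d,0x3c}
#1 dst[0x13+3] := {0xc1,0x55,0x5e}
#2 dst[0x06+5] := {0x55,0x5e,0x03,0x02,0x8d}
#3 dst[0x0b+7] := {0x03,0x02,0x8d,0x55,0x5e,0x03,0x02}
#4 dst[0x0a+4] := {0xc1,0x55,0x5e,0xfc}
#5 dst[0x0e+4] := {0xc1,0x55,0x5e,0x03}
query mem[0x02]=0x5e, mem[0x12]=0x6a, mem[0x07]=0x5e

MEM[0x02,0x12,0x07] = 5e 6a 5e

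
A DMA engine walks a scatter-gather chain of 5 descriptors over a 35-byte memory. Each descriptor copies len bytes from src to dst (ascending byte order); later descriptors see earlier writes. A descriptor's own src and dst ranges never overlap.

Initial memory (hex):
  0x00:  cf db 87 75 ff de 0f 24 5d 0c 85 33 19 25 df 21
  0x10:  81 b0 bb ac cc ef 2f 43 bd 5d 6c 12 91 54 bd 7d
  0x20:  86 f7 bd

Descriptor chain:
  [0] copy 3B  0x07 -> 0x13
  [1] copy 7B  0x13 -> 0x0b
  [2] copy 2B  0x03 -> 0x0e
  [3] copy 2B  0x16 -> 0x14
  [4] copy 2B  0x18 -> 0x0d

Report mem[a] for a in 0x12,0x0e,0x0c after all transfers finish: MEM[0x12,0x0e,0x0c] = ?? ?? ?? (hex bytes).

[0] 0x07->0x13 len=3 : 24 5d 0c
[1] 0x13->0x0b len=7 : 24 5d 0c 2f 43 bd 5d
[2] 0x03->0x0e len=2 : 75 ff
[3] 0x16->0x14 len=2 : 2f 43
[4] 0x18->0x0d len=2 : bd 5d
query mem[0x12]=0xbb, mem[0x0e]=0x5d, mem[0x0c]=0x5d

MEM[0x12,0x0e,0x0c] = bb 5d 5d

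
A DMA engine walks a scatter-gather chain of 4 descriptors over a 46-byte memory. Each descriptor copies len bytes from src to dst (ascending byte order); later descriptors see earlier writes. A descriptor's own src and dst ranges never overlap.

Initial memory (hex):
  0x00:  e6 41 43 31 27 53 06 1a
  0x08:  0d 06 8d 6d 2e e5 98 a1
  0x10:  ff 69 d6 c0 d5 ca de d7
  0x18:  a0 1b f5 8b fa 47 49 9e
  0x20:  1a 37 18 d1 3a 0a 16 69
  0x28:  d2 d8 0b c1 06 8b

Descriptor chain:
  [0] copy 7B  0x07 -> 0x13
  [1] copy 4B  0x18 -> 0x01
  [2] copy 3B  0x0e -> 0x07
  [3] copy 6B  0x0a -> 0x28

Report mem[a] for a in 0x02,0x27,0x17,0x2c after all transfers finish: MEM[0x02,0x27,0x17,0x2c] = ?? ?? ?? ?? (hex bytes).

D0: mem[0x13..0x19] <- [1a 0d 06 8d 6d 2e e5]
D1: mem[0x01..0x04] <- [2e e5 f5 8b]
D2: mem[0x07..0x09] <- [98 a1 ff]
D3: mem[0x28..0x2d] <- [8d 6d 2e e5 98 a1]
query mem[0x02]=0xe5, mem[0x27]=0x69, mem[0x17]=0x6d, mem[0x2c]=0x98

MEM[0x02,0x27,0x17,0x2c] = e5 69 6d 98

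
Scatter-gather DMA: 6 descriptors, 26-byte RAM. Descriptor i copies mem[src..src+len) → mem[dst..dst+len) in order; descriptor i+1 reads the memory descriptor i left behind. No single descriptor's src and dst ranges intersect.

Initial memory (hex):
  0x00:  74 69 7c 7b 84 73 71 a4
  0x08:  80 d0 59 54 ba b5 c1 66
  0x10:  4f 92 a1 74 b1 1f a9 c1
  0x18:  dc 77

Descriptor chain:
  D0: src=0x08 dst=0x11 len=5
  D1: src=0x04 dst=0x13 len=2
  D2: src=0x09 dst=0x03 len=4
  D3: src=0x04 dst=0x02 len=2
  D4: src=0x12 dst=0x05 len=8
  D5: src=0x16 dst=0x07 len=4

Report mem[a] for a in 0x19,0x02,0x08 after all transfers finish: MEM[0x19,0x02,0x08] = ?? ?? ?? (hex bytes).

MEM[0x19,0x02,0x08] = 77 59 c1

#0 dst[0x11+5] := {0x80,0xd0,0x59,0x54,0xba}
#1 dst[0x13+2] := {0x84,0x73}
#2 dst[0x03+4] := {0xd0,0x59,0x54,0xba}
#3 dst[0x02+2] := {0x59,0x54}
#4 dst[0x05+8] := {0xd0,0x84,0x73,0xba,0xa9,0xc1,0xdc,0x77}
#5 dst[0x07+4] := {0xa9,0xc1,0xdc,0x77}
query mem[0x19]=0x77, mem[0x02]=0x59, mem[0x08]=0xc1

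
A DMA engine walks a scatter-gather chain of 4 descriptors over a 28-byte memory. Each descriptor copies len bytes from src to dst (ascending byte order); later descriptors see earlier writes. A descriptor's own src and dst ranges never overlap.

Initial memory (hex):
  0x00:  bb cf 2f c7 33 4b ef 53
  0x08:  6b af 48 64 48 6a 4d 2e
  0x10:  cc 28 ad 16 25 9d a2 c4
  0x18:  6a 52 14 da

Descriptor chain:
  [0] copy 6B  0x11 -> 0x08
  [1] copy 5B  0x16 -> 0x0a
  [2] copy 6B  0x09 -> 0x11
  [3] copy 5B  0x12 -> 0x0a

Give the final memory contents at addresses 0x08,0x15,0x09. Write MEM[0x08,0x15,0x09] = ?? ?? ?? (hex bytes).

[0] 0x11->0x08 len=6 : 28 ad 16 25 9d a2
[1] 0x16->0x0a len=5 : a2 c4 6a 52 14
[2] 0x09->0x11 len=6 : ad a2 c4 6a 52 14
[3] 0x12->0x0a len=5 : a2 c4 6a 52 14
query mem[0x08]=0x28, mem[0x15]=0x52, mem[0x09]=0xad

MEM[0x08,0x15,0x09] = 28 52 ad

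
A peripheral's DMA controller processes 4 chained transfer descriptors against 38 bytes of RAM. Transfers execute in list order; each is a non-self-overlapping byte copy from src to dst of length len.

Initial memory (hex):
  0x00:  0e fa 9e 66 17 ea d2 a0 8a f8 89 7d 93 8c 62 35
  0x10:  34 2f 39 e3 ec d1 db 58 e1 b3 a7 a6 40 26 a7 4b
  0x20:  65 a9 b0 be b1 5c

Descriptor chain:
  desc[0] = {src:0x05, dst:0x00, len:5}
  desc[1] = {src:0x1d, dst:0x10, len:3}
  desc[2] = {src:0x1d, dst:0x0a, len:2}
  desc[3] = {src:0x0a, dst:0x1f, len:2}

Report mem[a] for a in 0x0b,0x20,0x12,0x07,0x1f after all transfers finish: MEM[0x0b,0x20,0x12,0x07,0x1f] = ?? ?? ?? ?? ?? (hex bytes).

MEM[0x0b,0x20,0x12,0x07,0x1f] = a7 a7 4b a0 26

  after D0: wrote 5B at 0x00 = ead2a08af8
  after D1: wrote 3B at 0x10 = 26a74b
  after D2: wrote 2B at 0x0a = 26a7
  after D3: wrote 2B at 0x1f = 26a7
query mem[0x0b]=0xa7, mem[0x20]=0xa7, mem[0x12]=0x4b, mem[0x07]=0xa0, mem[0x1f]=0x26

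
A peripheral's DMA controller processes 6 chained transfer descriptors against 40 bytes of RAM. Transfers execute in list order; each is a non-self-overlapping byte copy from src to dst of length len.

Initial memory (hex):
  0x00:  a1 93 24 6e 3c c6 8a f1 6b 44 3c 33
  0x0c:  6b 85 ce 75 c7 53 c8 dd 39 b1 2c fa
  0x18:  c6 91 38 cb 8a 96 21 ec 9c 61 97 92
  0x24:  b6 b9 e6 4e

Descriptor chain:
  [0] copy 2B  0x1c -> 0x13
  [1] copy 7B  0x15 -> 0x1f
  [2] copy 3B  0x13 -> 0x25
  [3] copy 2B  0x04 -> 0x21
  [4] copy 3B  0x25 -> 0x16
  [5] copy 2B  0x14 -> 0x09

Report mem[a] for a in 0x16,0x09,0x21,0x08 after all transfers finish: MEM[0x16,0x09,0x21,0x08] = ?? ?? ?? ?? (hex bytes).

#0 dst[0x13+2] := {0x8a,0x96}
#1 dst[0x1f+7] := {0xb1,0x2c,0xfa,0xc6,0x91,0x38,0xcb}
#2 dst[0x25+3] := {0x8a,0x96,0xb1}
#3 dst[0x21+2] := {0x3c,0xc6}
#4 dst[0x16+3] := {0x8a,0x96,0xb1}
#5 dst[0x09+2] := {0x96,0xb1}
query mem[0x16]=0x8a, mem[0x09]=0x96, mem[0x21]=0x3c, mem[0x08]=0x6b

MEM[0x16,0x09,0x21,0x08] = 8a 96 3c 6b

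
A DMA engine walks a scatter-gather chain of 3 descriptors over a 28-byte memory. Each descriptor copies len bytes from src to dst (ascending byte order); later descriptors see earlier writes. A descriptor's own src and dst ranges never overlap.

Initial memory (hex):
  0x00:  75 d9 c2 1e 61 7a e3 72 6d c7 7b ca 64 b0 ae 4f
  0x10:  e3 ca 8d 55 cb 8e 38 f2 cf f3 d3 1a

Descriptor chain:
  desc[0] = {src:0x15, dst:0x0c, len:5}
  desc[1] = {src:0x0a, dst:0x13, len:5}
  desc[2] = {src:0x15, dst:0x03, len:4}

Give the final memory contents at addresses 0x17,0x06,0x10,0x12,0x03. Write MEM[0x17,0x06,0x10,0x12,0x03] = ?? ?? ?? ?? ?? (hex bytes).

#0 dst[0x0c+5] := {0x8e,0x38,0xf2,0xcf,0xf3}
#1 dst[0x13+5] := {0x7b,0xca,0x8e,0x38,0xf2}
#2 dst[0x03+4] := {0x8e,0x38,0xf2,0xcf}
query mem[0x17]=0xf2, mem[0x06]=0xcf, mem[0x10]=0xf3, mem[0x12]=0x8d, mem[0x03]=0x8e

MEM[0x17,0x06,0x10,0x12,0x03] = f2 cf f3 8d 8e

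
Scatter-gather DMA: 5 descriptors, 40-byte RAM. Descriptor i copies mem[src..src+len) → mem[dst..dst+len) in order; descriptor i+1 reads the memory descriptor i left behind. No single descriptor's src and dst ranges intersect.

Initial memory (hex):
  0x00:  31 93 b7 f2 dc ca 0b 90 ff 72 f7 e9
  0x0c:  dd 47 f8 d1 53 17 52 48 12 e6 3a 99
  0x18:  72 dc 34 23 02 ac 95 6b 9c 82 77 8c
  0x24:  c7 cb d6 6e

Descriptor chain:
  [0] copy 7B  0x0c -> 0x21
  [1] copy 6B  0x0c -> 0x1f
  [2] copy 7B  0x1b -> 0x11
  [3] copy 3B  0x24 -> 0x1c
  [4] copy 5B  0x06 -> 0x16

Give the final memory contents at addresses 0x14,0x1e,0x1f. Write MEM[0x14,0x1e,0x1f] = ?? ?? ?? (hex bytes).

[0] 0x0c->0x21 len=7 : dd 47 f8 d1 53 17 52
[1] 0x0c->0x1f len=6 : dd 47 f8 d1 53 17
[2] 0x1b->0x11 len=7 : 23 02 ac 95 dd 47 f8
[3] 0x24->0x1c len=3 : 17 53 17
[4] 0x06->0x16 len=5 : 0b 90 ff 72 f7
query mem[0x14]=0x95, mem[0x1e]=0x17, mem[0x1f]=0xdd

MEM[0x14,0x1e,0x1f] = 95 17 dd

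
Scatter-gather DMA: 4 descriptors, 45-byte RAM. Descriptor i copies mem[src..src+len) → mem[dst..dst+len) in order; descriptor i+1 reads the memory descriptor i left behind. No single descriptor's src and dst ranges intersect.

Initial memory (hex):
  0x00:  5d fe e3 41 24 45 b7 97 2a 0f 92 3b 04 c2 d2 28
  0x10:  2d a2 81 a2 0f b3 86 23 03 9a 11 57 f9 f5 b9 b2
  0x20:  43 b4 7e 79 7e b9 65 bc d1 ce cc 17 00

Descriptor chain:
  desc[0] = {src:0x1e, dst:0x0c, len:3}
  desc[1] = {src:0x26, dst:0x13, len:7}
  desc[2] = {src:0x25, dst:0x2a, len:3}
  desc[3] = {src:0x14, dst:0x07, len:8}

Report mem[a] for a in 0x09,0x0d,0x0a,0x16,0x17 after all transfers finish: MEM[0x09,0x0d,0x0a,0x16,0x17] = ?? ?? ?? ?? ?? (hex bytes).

#0 dst[0x0c+3] := {0xb9,0xb2,0x43}
#1 dst[0x13+7] := {0x65,0xbc,0xd1,0xce,0xcc,0x17,0x00}
#2 dst[0x2a+3] := {0xb9,0x65,0xbc}
#3 dst[0x07+8] := {0xbc,0xd1,0xce,0xcc,0x17,0x00,0x11,0x57}
query mem[0x09]=0xce, mem[0x0d]=0x11, mem[0x0a]=0xcc, mem[0x16]=0xce, mem[0x17]=0xcc

MEM[0x09,0x0d,0x0a,0x16,0x17] = ce 11 cc ce cc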